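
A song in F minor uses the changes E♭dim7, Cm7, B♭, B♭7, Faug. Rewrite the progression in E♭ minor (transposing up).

Dbdim7 Bbm7 Ab Ab7 Ebaug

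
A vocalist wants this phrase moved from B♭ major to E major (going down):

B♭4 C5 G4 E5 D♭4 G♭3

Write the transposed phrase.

From B♭ down to E is a diminished fifth; apply that to each pitch.
Bb4 to E4
C5 to F#4
G4 to C#4
E5 to A#4
Db4 to G3
Gb3 to C3

E4 F#4 C#4 A#4 G3 C3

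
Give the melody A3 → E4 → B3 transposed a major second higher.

B3 F#4 C#4

A major second up from A3 gives B3.
A major second up from E4 gives F#4.
A major second up from B3 gives C#4.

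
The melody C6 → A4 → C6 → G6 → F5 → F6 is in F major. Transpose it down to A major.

E5 C#4 E5 B5 A4 A5

F major to A major down is a minor sixth, so every note moves down by that interval.
C6 becomes E5
A4 becomes C#4
C6 becomes E5
G6 becomes B5
F5 becomes A4
F6 becomes A5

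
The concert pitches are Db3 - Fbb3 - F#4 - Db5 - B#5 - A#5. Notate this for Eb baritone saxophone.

Bb4 Dbb5 D#6 Bb6 G##7 F##7

The Eb baritone saxophone sounds a major thirteenth below written, so the written part must be a major thirteenth above concert — transpose each note up.
Db3 → Bb4
Fbb3 → Dbb5
F#4 → D#6
Db5 → Bb6
B#5 → G##7
A#5 → F##7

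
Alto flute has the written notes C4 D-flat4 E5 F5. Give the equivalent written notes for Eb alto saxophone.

E4 F4 G#5 A5

First find concert pitch: the alto flute sounds a perfect fourth below written, so C4 D-flat4 E5 F5 sounds G3 Ab3 B4 C5.
Then write for Eb alto saxophone: it sounds a major sixth below written, so the part must be a major sixth above concert.
G3 → E4
Ab3 → F4
B4 → G#5
C5 → A5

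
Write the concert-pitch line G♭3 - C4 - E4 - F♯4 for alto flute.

Written C4 sounds as G3 on the alto flute, so concert pitches are written a perfect fourth up.
Gb3 -> Cb4
C4 -> F4
E4 -> A4
F#4 -> B4

Cb4 F4 A4 B4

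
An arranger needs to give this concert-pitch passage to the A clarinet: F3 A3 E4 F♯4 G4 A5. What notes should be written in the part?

The A clarinet sounds a minor third below written, so the written part must be a minor third above concert — transpose each note up.
F3 becomes Ab3
A3 becomes C4
E4 becomes G4
F#4 becomes A4
G4 becomes Bb4
A5 becomes C6

Ab3 C4 G4 A4 Bb4 C6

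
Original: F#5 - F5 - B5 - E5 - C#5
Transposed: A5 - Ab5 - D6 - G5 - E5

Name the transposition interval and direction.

up a minor third

Take the first pair: F#5 → A5. F to A spans 3 letter names, so the interval is some kind of third.
F#5 to A5 is 3 semitones, which makes it a minor third; the second version is higher, so the direction is up.
Checking another pair — C#5 → E5 — gives the same interval.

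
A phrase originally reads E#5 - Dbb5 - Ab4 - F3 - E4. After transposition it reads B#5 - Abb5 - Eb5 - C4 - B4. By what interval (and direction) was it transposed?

From E#5 to B#5 is 5 letter names — a fifth of some quality.
E#5 to B#5 is 7 semitones, which makes it a perfect fifth; the second version is higher, so the direction is up.
Checking another pair — E4 → B4 — gives the same interval.

up a perfect fifth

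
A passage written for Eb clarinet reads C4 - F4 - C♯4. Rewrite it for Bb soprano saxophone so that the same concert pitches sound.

First find concert pitch: the Eb clarinet sounds a minor third above written, so C4 F4 C♯4 sounds Eb4 Ab4 E4.
Then write for Bb soprano saxophone: it sounds a major second below written, so the part must be a major second above concert.
Eb4 → F4
Ab4 → Bb4
E4 → F#4

F4 Bb4 F#4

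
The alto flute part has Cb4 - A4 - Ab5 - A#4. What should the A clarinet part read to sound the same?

Bbb3 G4 Gb5 G#4

First find concert pitch: the alto flute sounds a perfect fourth below written, so Cb4 A4 Ab5 A#4 sounds Gb3 E4 Eb5 E#4.
Then write for A clarinet: it sounds a minor third below written, so the part must be a minor third above concert.
Gb3 → Bbb3
E4 → G4
Eb5 → Gb5
E#4 → G#4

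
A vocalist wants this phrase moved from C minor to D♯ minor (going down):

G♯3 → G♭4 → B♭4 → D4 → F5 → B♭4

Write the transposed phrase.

C minor to D♯ minor down is a diminished seventh, so every note moves down by that interval.
G#3 becomes A##2
Gb4 becomes A3
Bb4 becomes C#4
D4 becomes E#3
F5 becomes G#4
Bb4 becomes C#4

A##2 A3 C#4 E#3 G#4 C#4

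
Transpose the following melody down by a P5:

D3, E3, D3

D3 to G2
E3 to A2
D3 to G2

G2 A2 G2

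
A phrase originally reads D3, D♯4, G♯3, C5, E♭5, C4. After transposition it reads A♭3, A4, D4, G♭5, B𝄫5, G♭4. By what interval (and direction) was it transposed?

up a diminished fifth

From D3 to Ab3 is 5 letter names — a fifth of some quality.
D3 to Ab3 is 6 semitones, which makes it a diminished fifth; the second version is higher, so the direction is up.
Checking another pair — C4 → Gb4 — gives the same interval.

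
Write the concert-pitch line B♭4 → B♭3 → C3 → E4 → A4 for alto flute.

Eb5 Eb4 F3 A4 D5

Written C4 sounds as G3 on the alto flute, so concert pitches are written a perfect fourth up.
Bb4 to Eb5
Bb3 to Eb4
C3 to F3
E4 to A4
A4 to D5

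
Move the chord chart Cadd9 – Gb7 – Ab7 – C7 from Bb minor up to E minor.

Bb minor up to E minor is an augmented fourth; each chord root moves by that interval while the quality stays the same.
Cadd9: root C up an augmented fourth → F#, giving F#add9.
Gb7: root Gb up an augmented fourth → C, giving C7.
Ab7: root Ab up an augmented fourth → D, giving D7.
C7: root C up an augmented fourth → F#, giving F#7.

F#add9 C7 D7 F#7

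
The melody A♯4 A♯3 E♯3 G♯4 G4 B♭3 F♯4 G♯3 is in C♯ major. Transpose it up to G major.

E5 E4 B3 D5 Db5 Fb4 C5 D4

From C♯ up to G is a diminished fifth; apply that to each pitch.
A#4 -> E5
A#3 -> E4
E#3 -> B3
G#4 -> D5
G4 -> Db5
Bb3 -> Fb4
F#4 -> C5
G#3 -> D4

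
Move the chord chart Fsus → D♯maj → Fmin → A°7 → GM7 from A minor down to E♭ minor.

Cbsus Amaj Cbmin Eb°7 DbM7

A minor down to E♭ minor is an augmented fourth; each chord root moves by that interval while the quality stays the same.
Fsus: root F down an augmented fourth → Cb, giving Cbsus.
D♯maj: root D♯ down an augmented fourth → A, giving Amaj.
Fmin: root F down an augmented fourth → Cb, giving Cbmin.
A°7: root A down an augmented fourth → Eb, giving Eb°7.
GM7: root G down an augmented fourth → Db, giving DbM7.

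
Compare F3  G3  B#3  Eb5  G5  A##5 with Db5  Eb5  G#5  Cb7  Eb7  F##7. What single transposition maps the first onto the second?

up a minor thirteenth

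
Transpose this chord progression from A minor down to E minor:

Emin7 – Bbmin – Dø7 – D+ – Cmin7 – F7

A minor down to E minor is a perfect fourth; each chord root moves by that interval while the quality stays the same.
Emin7: root E down a perfect fourth → B, giving Bmin7.
Bbmin: root Bb down a perfect fourth → F, giving Fmin.
Dø7: root D down a perfect fourth → A, giving Aø7.
D+: root D down a perfect fourth → A, giving A+.
Cmin7: root C down a perfect fourth → G, giving Gmin7.
F7: root F down a perfect fourth → C, giving C7.

Bmin7 Fmin Aø7 A+ Gmin7 C7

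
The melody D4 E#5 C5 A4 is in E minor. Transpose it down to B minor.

A3 B#4 G4 E4

From E down to B is a perfect fourth; apply that to each pitch.
D4 → A3
E#5 → B#4
C5 → G4
A4 → E4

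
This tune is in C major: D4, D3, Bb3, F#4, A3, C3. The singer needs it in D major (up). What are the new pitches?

E4 E3 C4 G#4 B3 D3

From C up to D is a major second; apply that to each pitch.
D4 gives E4
D3 gives E3
Bb3 gives C4
F#4 gives G#4
A3 gives B3
C3 gives D3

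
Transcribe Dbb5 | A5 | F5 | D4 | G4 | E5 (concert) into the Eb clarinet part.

Bbb4 F#5 D5 B3 E4 C#5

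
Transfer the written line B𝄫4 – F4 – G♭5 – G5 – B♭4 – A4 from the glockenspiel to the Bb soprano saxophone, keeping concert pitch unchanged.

First find concert pitch: the glockenspiel sounds a perfect fifteenth above written, so B𝄫4 F4 G♭5 G5 B♭4 A4 sounds Bbb6 F6 Gb7 G7 Bb6 A6.
Then write for Bb soprano saxophone: it sounds a major second below written, so the part must be a major second above concert.
Bbb6 → Cb7
F6 → G6
Gb7 → Ab7
G7 → A7
Bb6 → C7
A6 → B6

Cb7 G6 Ab7 A7 C7 B6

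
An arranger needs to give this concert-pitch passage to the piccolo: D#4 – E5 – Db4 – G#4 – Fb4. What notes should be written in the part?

The piccolo sounds a perfect octave above written, so the written part must be a perfect octave below concert — transpose each note down.
D#4 → D#3
E5 → E4
Db4 → Db3
G#4 → G#3
Fb4 → Fb3

D#3 E4 Db3 G#3 Fb3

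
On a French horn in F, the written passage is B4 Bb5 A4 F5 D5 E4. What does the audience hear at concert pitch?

E4 Eb5 D4 Bb4 G4 A3

The French horn in F sounds a perfect fifth below written, so transpose each written note down a perfect fifth.
B4 gives E4
Bb5 gives Eb5
A4 gives D4
F5 gives Bb4
D5 gives G4
E4 gives A3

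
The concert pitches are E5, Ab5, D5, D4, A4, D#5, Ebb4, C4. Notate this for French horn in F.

The French horn in F sounds a perfect fifth below written, so the written part must be a perfect fifth above concert — transpose each note up.
E5 to B5
Ab5 to Eb6
D5 to A5
D4 to A4
A4 to E5
D#5 to A#5
Ebb4 to Bbb4
C4 to G4

B5 Eb6 A5 A4 E5 A#5 Bbb4 G4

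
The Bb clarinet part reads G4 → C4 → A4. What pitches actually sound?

F4 Bb3 G4

Written C4 on the Bb clarinet sounds as Bb3, a major second lower; apply that shift to every note.
G4 to F4
C4 to Bb3
A4 to G4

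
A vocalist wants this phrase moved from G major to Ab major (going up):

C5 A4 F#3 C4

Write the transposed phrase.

Db5 Bb4 G3 Db4

From G up to Ab is a minor second; apply that to each pitch.
C5 gives Db5
A4 gives Bb4
F#3 gives G3
C4 gives Db4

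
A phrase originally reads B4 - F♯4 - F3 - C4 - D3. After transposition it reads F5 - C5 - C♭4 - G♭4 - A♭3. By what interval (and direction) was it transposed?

up a diminished fifth

From B4 to F5 is 5 letter names — a fifth of some quality.
B4 to F5 is 6 semitones, which makes it a diminished fifth; the second version is higher, so the direction is up.
Checking another pair — D3 → Ab3 — gives the same interval.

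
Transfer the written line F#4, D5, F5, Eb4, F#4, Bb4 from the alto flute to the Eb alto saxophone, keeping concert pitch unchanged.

A#4 F#5 A5 G4 A#4 D5

First find concert pitch: the alto flute sounds a perfect fourth below written, so F#4 D5 F5 Eb4 F#4 Bb4 sounds C#4 A4 C5 Bb3 C#4 F4.
Then write for Eb alto saxophone: it sounds a major sixth below written, so the part must be a major sixth above concert.
C#4 → A#4
A4 → F#5
C5 → A5
Bb3 → G4
C#4 → A#4
F4 → D5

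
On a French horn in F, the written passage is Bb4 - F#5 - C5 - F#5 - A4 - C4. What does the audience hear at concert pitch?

Eb4 B4 F4 B4 D4 F3

The French horn in F sounds a perfect fifth below written, so transpose each written note down a perfect fifth.
Bb4 gives Eb4
F#5 gives B4
C5 gives F4
F#5 gives B4
A4 gives D4
C4 gives F3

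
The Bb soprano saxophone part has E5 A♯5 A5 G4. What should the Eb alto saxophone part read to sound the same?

B5 E#6 E6 D5

First find concert pitch: the Bb soprano saxophone sounds a major second below written, so E5 A♯5 A5 G4 sounds D5 G#5 G5 F4.
Then write for Eb alto saxophone: it sounds a major sixth below written, so the part must be a major sixth above concert.
D5 → B5
G#5 → E#6
G5 → E6
F4 → D5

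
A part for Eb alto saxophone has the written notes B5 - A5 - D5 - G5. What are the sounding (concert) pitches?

Written C4 on the Eb alto saxophone sounds as Eb3, a major sixth lower; apply that shift to every note.
B5 becomes D5
A5 becomes C5
D5 becomes F4
G5 becomes Bb4

D5 C5 F4 Bb4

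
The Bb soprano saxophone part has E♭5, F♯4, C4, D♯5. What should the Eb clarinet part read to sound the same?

Bb4 C#4 G3 A#4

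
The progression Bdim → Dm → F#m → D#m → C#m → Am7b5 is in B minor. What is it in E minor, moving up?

Edim Gm Bm G#m F#m Dm7b5

B minor up to E minor is a perfect fourth; each chord root moves by that interval while the quality stays the same.
Bdim: root B up a perfect fourth → E, giving Edim.
Dm: root D up a perfect fourth → G, giving Gm.
F#m: root F# up a perfect fourth → B, giving Bm.
D#m: root D# up a perfect fourth → G#, giving G#m.
C#m: root C# up a perfect fourth → F#, giving F#m.
Am7b5: root A up a perfect fourth → D, giving Dm7b5.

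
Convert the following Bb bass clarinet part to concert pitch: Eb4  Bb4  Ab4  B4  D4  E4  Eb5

Db3 Ab3 Gb3 A3 C3 D3 Db4

Written C4 on the Bb bass clarinet sounds as Bb2, a major ninth lower; apply that shift to every note.
Eb4 gives Db3
Bb4 gives Ab3
Ab4 gives Gb3
B4 gives A3
D4 gives C3
E4 gives D3
Eb5 gives Db4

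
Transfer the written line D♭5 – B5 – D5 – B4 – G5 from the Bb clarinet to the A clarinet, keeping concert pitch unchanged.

First find concert pitch: the Bb clarinet sounds a major second below written, so D♭5 B5 D5 B4 G5 sounds Cb5 A5 C5 A4 F5.
Then write for A clarinet: it sounds a minor third below written, so the part must be a minor third above concert.
Cb5 → Ebb5
A5 → C6
C5 → Eb5
A4 → C5
F5 → Ab5

Ebb5 C6 Eb5 C5 Ab5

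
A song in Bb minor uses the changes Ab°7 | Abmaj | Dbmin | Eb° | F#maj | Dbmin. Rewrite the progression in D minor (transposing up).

C°7 Cmaj Fmin G° A#maj Fmin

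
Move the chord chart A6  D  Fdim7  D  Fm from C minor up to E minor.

C#6 F# Adim7 F# Am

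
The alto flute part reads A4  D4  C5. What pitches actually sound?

E4 A3 G4

The alto flute sounds a perfect fourth below written, so transpose each written note down a perfect fourth.
A4 -> E4
D4 -> A3
C5 -> G4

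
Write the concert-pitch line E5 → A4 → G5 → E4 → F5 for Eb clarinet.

C#5 F#4 E5 C#4 D5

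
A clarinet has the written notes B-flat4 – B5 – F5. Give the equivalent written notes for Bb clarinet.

First find concert pitch: the A clarinet sounds a minor third below written, so B-flat4 B5 F5 sounds G4 G#5 D5.
Then write for Bb clarinet: it sounds a major second below written, so the part must be a major second above concert.
G4 → A4
G#5 → A#5
D5 → E5

A4 A#5 E5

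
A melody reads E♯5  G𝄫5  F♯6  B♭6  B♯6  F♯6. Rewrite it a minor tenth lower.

C##4 Ebb4 D#5 G5 G##5 D#5

A minor tenth down from E#5 gives C##4.
A minor tenth down from Gbb5 gives Ebb4.
F#6 down a minor tenth is D#5.
Bb6 down a minor tenth is G5.
B#6 down a minor tenth is G##5.
F#6: a tenth down reaches D, and 15 semitones makes it D#5.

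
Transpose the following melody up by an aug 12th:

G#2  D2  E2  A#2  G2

D##4 A#3 B#3 E##4 D#4

G#2 to D##4
D2 to A#3
E2 to B#3
A#2 to E##4
G2 to D#4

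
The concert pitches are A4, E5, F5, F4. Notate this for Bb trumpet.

B4 F#5 G5 G4

Written C4 sounds as Bb3 on the Bb trumpet, so concert pitches are written a major second up.
A4 → B4
E5 → F#5
F5 → G5
F4 → G4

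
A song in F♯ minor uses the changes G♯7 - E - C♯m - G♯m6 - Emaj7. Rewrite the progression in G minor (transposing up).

A7 F Dm Am6 Fmaj7

F♯ minor up to G minor is a minor second; each chord root moves by that interval while the quality stays the same.
G♯7: root G♯ up a minor second → A, giving A7.
E: root E up a minor second → F, giving F.
C♯m: root C♯ up a minor second → D, giving Dm.
G♯m6: root G♯ up a minor second → A, giving Am6.
Emaj7: root E up a minor second → F, giving Fmaj7.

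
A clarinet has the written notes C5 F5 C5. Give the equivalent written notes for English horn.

E5 A5 E5

First find concert pitch: the A clarinet sounds a minor third below written, so C5 F5 C5 sounds A4 D5 A4.
Then write for English horn: it sounds a perfect fifth below written, so the part must be a perfect fifth above concert.
A4 → E5
D5 → A5
A4 → E5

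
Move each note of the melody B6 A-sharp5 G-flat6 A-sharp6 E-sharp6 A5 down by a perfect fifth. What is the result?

E6 D#5 Cb6 D#6 A#5 D5

B6 gives E6
A#5 gives D#5
Gb6 gives Cb6
A#6 gives D#6
E#6 gives A#5
A5 gives D5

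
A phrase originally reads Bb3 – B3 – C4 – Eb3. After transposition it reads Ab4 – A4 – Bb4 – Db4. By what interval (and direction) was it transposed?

up a minor seventh

From Bb3 to Ab4 is 7 letter names — a seventh of some quality.
Bb3 to Ab4 is 10 semitones, which makes it a minor seventh; the second version is higher, so the direction is up.
Checking another pair — Eb3 → Db4 — gives the same interval.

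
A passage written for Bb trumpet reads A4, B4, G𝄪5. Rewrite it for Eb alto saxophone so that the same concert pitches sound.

First find concert pitch: the Bb trumpet sounds a major second below written, so A4 B4 G𝄪5 sounds G4 A4 F##5.
Then write for Eb alto saxophone: it sounds a major sixth below written, so the part must be a major sixth above concert.
G4 → E5
A4 → F#5
F##5 → D##6

E5 F#5 D##6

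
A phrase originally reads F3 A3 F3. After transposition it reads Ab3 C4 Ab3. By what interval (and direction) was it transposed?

Take the first pair: F3 → Ab3. F to A spans 3 letter names, so the interval is some kind of third.
F3 to Ab3 is 3 semitones, which makes it a minor third; the second version is higher, so the direction is up.
Checking another pair — F3 → Ab3 — gives the same interval.

up a minor third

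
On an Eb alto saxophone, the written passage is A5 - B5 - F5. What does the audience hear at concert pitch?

The Eb alto saxophone sounds a major sixth below written, so transpose each written note down a major sixth.
A5 → C5
B5 → D5
F5 → Ab4

C5 D5 Ab4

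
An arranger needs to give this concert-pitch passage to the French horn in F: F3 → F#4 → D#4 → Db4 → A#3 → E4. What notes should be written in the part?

C4 C#5 A#4 Ab4 E#4 B4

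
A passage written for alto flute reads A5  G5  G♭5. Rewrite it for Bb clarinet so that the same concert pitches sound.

F#5 E5 Eb5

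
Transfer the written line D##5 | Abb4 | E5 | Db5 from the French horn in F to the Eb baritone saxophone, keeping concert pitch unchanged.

E##6 Bbb5 F#6 Eb6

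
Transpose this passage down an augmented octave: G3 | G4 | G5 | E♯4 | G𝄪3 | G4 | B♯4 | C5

G3 → Gb2
G4 → Gb3
G5 → Gb4
E#4 → E3
G##3 → G#2
G4 → Gb3
B#4 → B3
C5 → Cb4

Gb2 Gb3 Gb4 E3 G#2 Gb3 B3 Cb4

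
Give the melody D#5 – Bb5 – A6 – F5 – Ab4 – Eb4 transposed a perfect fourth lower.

A perfect fourth down from D#5 gives A#4.
A perfect fourth down from Bb5 gives F5.
A perfect fourth down from A6 gives E6.
A perfect fourth down from F5 gives C5.
Ab4: a fourth down reaches E, and 5 semitones makes it Eb4.
Eb4: a fourth down reaches B, and 5 semitones makes it Bb3.

A#4 F5 E6 C5 Eb4 Bb3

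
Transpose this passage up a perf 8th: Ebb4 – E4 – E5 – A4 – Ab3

Ebb5 E5 E6 A5 Ab4

Ebb4 becomes Ebb5
E4 becomes E5
E5 becomes E6
A4 becomes A5
Ab3 becomes Ab4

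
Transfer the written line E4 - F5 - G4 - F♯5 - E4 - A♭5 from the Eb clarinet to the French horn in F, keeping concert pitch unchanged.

D5 Eb6 F5 E6 D5 Gb6

First find concert pitch: the Eb clarinet sounds a minor third above written, so E4 F5 G4 F♯5 E4 A♭5 sounds G4 Ab5 Bb4 A5 G4 Cb6.
Then write for French horn in F: it sounds a perfect fifth below written, so the part must be a perfect fifth above concert.
G4 → D5
Ab5 → Eb6
Bb4 → F5
A5 → E6
G4 → D5
Cb6 → Gb6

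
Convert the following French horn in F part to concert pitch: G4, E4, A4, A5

The French horn in F sounds a perfect fifth below written, so transpose each written note down a perfect fifth.
G4 → C4
E4 → A3
A4 → D4
A5 → D5

C4 A3 D4 D5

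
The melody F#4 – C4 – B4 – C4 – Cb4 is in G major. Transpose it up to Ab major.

G4 Db4 C5 Db4 Dbb4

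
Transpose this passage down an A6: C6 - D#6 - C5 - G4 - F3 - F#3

Ebb5 F5 Ebb4 Bbb3 Abb2 Ab2

C6: a sixth down reaches E, and 10 semitones makes it Ebb5.
An augmented sixth down from D#6 gives F5.
An augmented sixth down from C5 gives Ebb4.
G4: a sixth down reaches B, and 10 semitones makes it Bbb3.
An augmented sixth down from F3 gives Abb2.
An augmented sixth down from F#3 gives Ab2.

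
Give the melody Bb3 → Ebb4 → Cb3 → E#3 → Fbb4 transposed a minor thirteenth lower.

D2 Gb2 Eb1 G##1 Abb2

Bb3 to D2
Ebb4 to Gb2
Cb3 to Eb1
E#3 to G##1
Fbb4 to Abb2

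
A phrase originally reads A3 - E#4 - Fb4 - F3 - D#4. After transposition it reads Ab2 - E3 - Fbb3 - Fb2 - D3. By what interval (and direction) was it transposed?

down an augmented octave

Take the first pair: A3 → Ab2. A to A spans 8 letter names, so the interval is some kind of octave.
Ab2 to A3 is 13 semitones, which makes it an augmented octave; the second version is lower, so the direction is down.
Checking another pair — D#4 → D3 — gives the same interval.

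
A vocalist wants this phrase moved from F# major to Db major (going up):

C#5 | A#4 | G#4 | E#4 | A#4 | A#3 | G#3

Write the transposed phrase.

Ab5 F5 Eb5 C5 F5 F4 Eb4

From F# up to Db is a diminished sixth; apply that to each pitch.
C#5 → Ab5
A#4 → F5
G#4 → Eb5
E#4 → C5
A#4 → F5
A#3 → F4
G#3 → Eb4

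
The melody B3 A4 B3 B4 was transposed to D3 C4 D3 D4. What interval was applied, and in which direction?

From B3 to D3 is 6 letter names — a sixth of some quality.
D3 to B3 is 9 semitones, which makes it a major sixth; the second version is lower, so the direction is down.
Checking another pair — B4 → D4 — gives the same interval.

down a major sixth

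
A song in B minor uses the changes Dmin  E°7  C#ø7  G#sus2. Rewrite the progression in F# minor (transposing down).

B minor down to F# minor is a perfect fourth; each chord root moves by that interval while the quality stays the same.
Dmin: root D down a perfect fourth → A, giving Amin.
E°7: root E down a perfect fourth → B, giving B°7.
C#ø7: root C# down a perfect fourth → G#, giving G#ø7.
G#sus2: root G# down a perfect fourth → D#, giving D#sus2.

Amin B°7 G#ø7 D#sus2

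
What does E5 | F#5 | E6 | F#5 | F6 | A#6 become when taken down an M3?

A major third down from E5 gives C5.
A major third down from F#5 gives D5.
A major third down from E6 gives C6.
F#5 down a major third is D5.
F6: a third down reaches D, and 4 semitones makes it Db6.
A#6: a third down reaches F, and 4 semitones makes it F#6.

C5 D5 C6 D5 Db6 F#6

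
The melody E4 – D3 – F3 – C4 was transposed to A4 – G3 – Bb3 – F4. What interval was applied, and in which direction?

From E4 to A4 is 4 letter names — a fourth of some quality.
E4 to A4 is 5 semitones, which makes it a perfect fourth; the second version is higher, so the direction is up.
Checking another pair — C4 → F4 — gives the same interval.

up a perfect fourth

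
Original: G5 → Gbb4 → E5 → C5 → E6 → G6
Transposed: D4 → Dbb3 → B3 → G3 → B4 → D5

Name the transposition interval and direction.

Take the first pair: G5 → D4. G to D spans 11 letter names, so the interval is some kind of eleventh.
D4 to G5 is 17 semitones, which makes it a perfect eleventh; the second version is lower, so the direction is down.
Checking another pair — G6 → D5 — gives the same interval.

down a perfect eleventh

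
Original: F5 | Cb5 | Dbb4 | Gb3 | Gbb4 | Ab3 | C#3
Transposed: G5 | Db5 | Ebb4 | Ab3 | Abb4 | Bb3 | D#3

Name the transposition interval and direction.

Take the first pair: F5 → G5. F to G spans 2 letter names, so the interval is some kind of second.
F5 to G5 is 2 semitones, which makes it a major second; the second version is higher, so the direction is up.
Checking another pair — C#3 → D#3 — gives the same interval.

up a major second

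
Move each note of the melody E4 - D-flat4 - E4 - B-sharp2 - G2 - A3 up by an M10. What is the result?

G#5 F5 G#5 D##4 B3 C#5

A major tenth up from E4 gives G#5.
Db4 up a major tenth is F5.
E4 up a major tenth is G#5.
B#2: a tenth up reaches D, and 16 semitones makes it D##4.
G2 up a major tenth is B3.
A major tenth up from A3 gives C#5.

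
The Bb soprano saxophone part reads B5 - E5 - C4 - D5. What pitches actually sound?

A5 D5 Bb3 C5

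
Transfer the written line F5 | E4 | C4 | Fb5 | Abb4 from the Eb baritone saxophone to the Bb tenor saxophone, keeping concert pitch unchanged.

Bb4 A3 F3 Bbb4 Dbb4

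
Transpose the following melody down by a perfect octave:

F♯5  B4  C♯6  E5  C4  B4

F#4 B3 C#5 E4 C3 B3

F#5: an octave down reaches F, and 12 semitones makes it F#4.
B4: an octave down reaches B, and 12 semitones makes it B3.
C#6: an octave down reaches C, and 12 semitones makes it C#5.
E5 down a perfect octave is E4.
A perfect octave down from C4 gives C3.
B4: an octave down reaches B, and 12 semitones makes it B3.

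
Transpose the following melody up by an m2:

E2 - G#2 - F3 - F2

F2 A2 Gb3 Gb2

E2: a second up reaches F, and 1 semitone makes it F2.
G#2: a second up reaches A, and 1 semitone makes it A2.
A minor second up from F3 gives Gb3.
F2: a second up reaches G, and 1 semitone makes it Gb2.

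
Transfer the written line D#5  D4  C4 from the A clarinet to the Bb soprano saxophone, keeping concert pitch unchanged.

First find concert pitch: the A clarinet sounds a minor third below written, so D#5 D4 C4 sounds B#4 B3 A3.
Then write for Bb soprano saxophone: it sounds a major second below written, so the part must be a major second above concert.
B#4 → C##5
B3 → C#4
A3 → B3

C##5 C#4 B3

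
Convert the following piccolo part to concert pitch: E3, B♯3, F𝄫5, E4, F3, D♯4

E4 B#4 Fbb6 E5 F4 D#5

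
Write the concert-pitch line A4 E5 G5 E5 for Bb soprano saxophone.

B4 F#5 A5 F#5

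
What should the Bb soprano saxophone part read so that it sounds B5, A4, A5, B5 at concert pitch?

C#6 B4 B5 C#6

Written C4 sounds as Bb3 on the Bb soprano saxophone, so concert pitches are written a major second up.
B5 → C#6
A4 → B4
A5 → B5
B5 → C#6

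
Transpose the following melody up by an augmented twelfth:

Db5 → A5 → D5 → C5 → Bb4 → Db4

A6 E#7 A#6 G#6 F#6 A5

Db5 -> A6
A5 -> E#7
D5 -> A#6
C5 -> G#6
Bb4 -> F#6
Db4 -> A5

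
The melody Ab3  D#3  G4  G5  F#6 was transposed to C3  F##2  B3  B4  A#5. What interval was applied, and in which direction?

Take the first pair: Ab3 → C3. A to C spans 6 letter names, so the interval is some kind of sixth.
C3 to Ab3 is 8 semitones, which makes it a minor sixth; the second version is lower, so the direction is down.
Checking another pair — F#6 → A#5 — gives the same interval.

down a minor sixth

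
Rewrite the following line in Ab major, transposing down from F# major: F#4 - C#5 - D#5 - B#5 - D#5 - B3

Ab3 Eb4 F4 D5 F4 Db3

From F# down to Ab is an augmented sixth; apply that to each pitch.
F#4 → Ab3
C#5 → Eb4
D#5 → F4
B#5 → D5
D#5 → F4
B3 → Db3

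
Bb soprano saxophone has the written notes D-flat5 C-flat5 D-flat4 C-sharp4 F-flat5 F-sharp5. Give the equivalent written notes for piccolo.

Cb4 Bbb3 Cb3 B2 Ebb4 E4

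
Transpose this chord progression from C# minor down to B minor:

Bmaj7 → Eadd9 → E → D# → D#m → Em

C# minor down to B minor is a major second; each chord root moves by that interval while the quality stays the same.
Bmaj7: root B down a major second → A, giving Amaj7.
Eadd9: root E down a major second → D, giving Dadd9.
E: root E down a major second → D, giving D.
D#: root D# down a major second → C#, giving C#.
D#m: root D# down a major second → C#, giving C#m.
Em: root E down a major second → D, giving Dm.

Amaj7 Dadd9 D C# C#m Dm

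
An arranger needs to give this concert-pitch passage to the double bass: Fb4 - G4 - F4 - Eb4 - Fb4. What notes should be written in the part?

Fb5 G5 F5 Eb5 Fb5

The double bass sounds a perfect octave below written, so the written part must be a perfect octave above concert — transpose each note up.
Fb4 becomes Fb5
G4 becomes G5
F4 becomes F5
Eb4 becomes Eb5
Fb4 becomes Fb5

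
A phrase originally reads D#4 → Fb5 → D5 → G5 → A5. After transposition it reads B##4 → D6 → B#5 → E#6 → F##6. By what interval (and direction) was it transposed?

up an augmented sixth

Take the first pair: D#4 → B##4. D to B spans 6 letter names, so the interval is some kind of sixth.
D#4 to B##4 is 10 semitones, which makes it an augmented sixth; the second version is higher, so the direction is up.
Checking another pair — A5 → F##6 — gives the same interval.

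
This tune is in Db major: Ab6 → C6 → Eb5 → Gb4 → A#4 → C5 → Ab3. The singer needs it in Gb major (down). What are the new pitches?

Db6 F5 Ab4 Cb4 D#4 F4 Db3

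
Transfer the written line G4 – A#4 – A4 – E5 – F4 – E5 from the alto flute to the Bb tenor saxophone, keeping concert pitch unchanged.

E5 F##5 F#5 C#6 D5 C#6

First find concert pitch: the alto flute sounds a perfect fourth below written, so G4 A#4 A4 E5 F4 E5 sounds D4 E#4 E4 B4 C4 B4.
Then write for Bb tenor saxophone: it sounds a major ninth below written, so the part must be a major ninth above concert.
D4 → E5
E#4 → F##5
E4 → F#5
B4 → C#6
C4 → D5
B4 → C#6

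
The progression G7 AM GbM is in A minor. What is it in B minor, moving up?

A7 BM AbM

A minor up to B minor is a major second; each chord root moves by that interval while the quality stays the same.
G7: root G up a major second → A, giving A7.
AM: root A up a major second → B, giving BM.
GbM: root Gb up a major second → Ab, giving AbM.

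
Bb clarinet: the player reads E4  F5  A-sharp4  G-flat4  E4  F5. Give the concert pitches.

D4 Eb5 G#4 Fb4 D4 Eb5

Written C4 on the Bb clarinet sounds as Bb3, a major second lower; apply that shift to every note.
E4 becomes D4
F5 becomes Eb5
A#4 becomes G#4
Gb4 becomes Fb4
E4 becomes D4
F5 becomes Eb5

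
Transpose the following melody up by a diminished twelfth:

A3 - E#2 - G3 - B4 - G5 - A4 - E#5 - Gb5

Eb5 B3 Db5 F6 Db7 Eb6 B6 Dbb7

A3 up a diminished twelfth is Eb5.
E#2 up a diminished twelfth is B3.
G3: a twelfth up reaches D, and 18 semitones makes it Db5.
A diminished twelfth up from B4 gives F6.
A diminished twelfth up from G5 gives Db7.
A4 up a diminished twelfth is Eb6.
A diminished twelfth up from E#5 gives B6.
Gb5: a twelfth up reaches D, and 18 semitones makes it Dbb7.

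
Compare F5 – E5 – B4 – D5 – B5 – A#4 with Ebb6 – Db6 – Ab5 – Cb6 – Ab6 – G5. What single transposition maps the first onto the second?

up a diminished seventh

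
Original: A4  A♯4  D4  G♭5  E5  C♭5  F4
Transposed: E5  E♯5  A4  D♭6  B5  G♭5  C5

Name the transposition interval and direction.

up a perfect fifth

Take the first pair: A4 → E5. A to E spans 5 letter names, so the interval is some kind of fifth.
A4 to E5 is 7 semitones, which makes it a perfect fifth; the second version is higher, so the direction is up.
Checking another pair — F4 → C5 — gives the same interval.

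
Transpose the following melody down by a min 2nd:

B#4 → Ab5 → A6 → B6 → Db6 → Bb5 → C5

B#4 to A##4
Ab5 to G5
A6 to G#6
B6 to A#6
Db6 to C6
Bb5 to A5
C5 to B4

A##4 G5 G#6 A#6 C6 A5 B4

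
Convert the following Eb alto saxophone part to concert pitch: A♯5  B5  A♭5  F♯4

C#5 D5 Cb5 A3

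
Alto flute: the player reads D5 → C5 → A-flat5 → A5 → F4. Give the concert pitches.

A4 G4 Eb5 E5 C4

Written C4 on the alto flute sounds as G3, a perfect fourth lower; apply that shift to every note.
D5 gives A4
C5 gives G4
Ab5 gives Eb5
A5 gives E5
F4 gives C4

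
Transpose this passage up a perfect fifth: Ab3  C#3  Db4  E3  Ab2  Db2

Eb4 G#3 Ab4 B3 Eb3 Ab2

Ab3 → Eb4
C#3 → G#3
Db4 → Ab4
E3 → B3
Ab2 → Eb3
Db2 → Ab2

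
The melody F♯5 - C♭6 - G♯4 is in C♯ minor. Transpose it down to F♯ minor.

From C♯ down to F♯ is a perfect fifth; apply that to each pitch.
F#5 becomes B4
Cb6 becomes Fb5
G#4 becomes C#4

B4 Fb5 C#4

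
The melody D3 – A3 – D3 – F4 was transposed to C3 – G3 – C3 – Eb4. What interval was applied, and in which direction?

down a major second

From D3 to C3 is 2 letter names — a second of some quality.
C3 to D3 is 2 semitones, which makes it a major second; the second version is lower, so the direction is down.
Checking another pair — F4 → Eb4 — gives the same interval.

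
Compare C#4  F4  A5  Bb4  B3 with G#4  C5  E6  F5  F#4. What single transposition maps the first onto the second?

up a perfect fifth

Take the first pair: C#4 → G#4. C to G spans 5 letter names, so the interval is some kind of fifth.
C#4 to G#4 is 7 semitones, which makes it a perfect fifth; the second version is higher, so the direction is up.
Checking another pair — B3 → F#4 — gives the same interval.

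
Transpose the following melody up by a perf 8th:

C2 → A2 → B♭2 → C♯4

C2: an octave up reaches C, and 12 semitones makes it C3.
A perfect octave up from A2 gives A3.
A perfect octave up from Bb2 gives Bb3.
A perfect octave up from C#4 gives C#5.

C3 A3 Bb3 C#5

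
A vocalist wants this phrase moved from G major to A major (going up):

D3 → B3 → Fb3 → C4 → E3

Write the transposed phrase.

E3 C#4 Gb3 D4 F#3

G major to A major up is a major second, so every note moves up by that interval.
D3 -> E3
B3 -> C#4
Fb3 -> Gb3
C4 -> D4
E3 -> F#3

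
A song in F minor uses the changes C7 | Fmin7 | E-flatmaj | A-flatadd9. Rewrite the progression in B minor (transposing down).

F#7 Bmin7 Amaj Dadd9

F minor down to B minor is a diminished fifth; each chord root moves by that interval while the quality stays the same.
C7: root C down a diminished fifth → F#, giving F#7.
Fmin7: root F down a diminished fifth → B, giving Bmin7.
E-flatmaj: root E-flat down a diminished fifth → A, giving Amaj.
A-flatadd9: root A-flat down a diminished fifth → D, giving Dadd9.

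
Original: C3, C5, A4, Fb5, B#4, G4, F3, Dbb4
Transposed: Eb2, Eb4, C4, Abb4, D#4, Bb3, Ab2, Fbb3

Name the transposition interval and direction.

down a major sixth

Take the first pair: C3 → Eb2. C to E spans 6 letter names, so the interval is some kind of sixth.
Eb2 to C3 is 9 semitones, which makes it a major sixth; the second version is lower, so the direction is down.
Checking another pair — Dbb4 → Fbb3 — gives the same interval.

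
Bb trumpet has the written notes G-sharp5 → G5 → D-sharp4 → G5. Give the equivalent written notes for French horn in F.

C#6 C6 G#4 C6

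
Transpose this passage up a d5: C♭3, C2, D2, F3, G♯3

Gbb3 Gb2 Ab2 Cb4 D4

Cb3 gives Gbb3
C2 gives Gb2
D2 gives Ab2
F3 gives Cb4
G#3 gives D4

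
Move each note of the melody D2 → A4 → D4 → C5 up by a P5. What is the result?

D2 up a perfect fifth is A2.
A4: a fifth up reaches E, and 7 semitones makes it E5.
D4: a fifth up reaches A, and 7 semitones makes it A4.
C5: a fifth up reaches G, and 7 semitones makes it G5.

A2 E5 A4 G5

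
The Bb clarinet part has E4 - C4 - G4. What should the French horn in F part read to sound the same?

A4 F4 C5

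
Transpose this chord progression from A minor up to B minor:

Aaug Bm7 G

Baug C#m7 A

A minor up to B minor is a major second; each chord root moves by that interval while the quality stays the same.
Aaug: root A up a major second → B, giving Baug.
Bm7: root B up a major second → C#, giving C#m7.
G: root G up a major second → A, giving A.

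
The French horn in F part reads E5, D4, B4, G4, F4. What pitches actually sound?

Written C4 on the French horn in F sounds as F3, a perfect fifth lower; apply that shift to every note.
E5 gives A4
D4 gives G3
B4 gives E4
G4 gives C4
F4 gives Bb3

A4 G3 E4 C4 Bb3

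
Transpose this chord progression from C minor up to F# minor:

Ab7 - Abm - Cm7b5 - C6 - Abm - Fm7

D7 Dm F#m7b5 F#6 Dm Bm7

C minor up to F# minor is an augmented fourth; each chord root moves by that interval while the quality stays the same.
Ab7: root Ab up an augmented fourth → D, giving D7.
Abm: root Ab up an augmented fourth → D, giving Dm.
Cm7b5: root C up an augmented fourth → F#, giving F#m7b5.
C6: root C up an augmented fourth → F#, giving F#6.
Abm: root Ab up an augmented fourth → D, giving Dm.
Fm7: root F up an augmented fourth → B, giving Bm7.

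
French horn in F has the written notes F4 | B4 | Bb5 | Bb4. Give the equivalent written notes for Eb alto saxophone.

G4 C#5 C6 C5

First find concert pitch: the French horn in F sounds a perfect fifth below written, so F4 B4 Bb5 Bb4 sounds Bb3 E4 Eb5 Eb4.
Then write for Eb alto saxophone: it sounds a major sixth below written, so the part must be a major sixth above concert.
Bb3 → G4
E4 → C#5
Eb5 → C6
Eb4 → C5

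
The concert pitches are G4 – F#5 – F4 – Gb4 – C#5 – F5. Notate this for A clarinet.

Bb4 A5 Ab4 Bbb4 E5 Ab5

Written C4 sounds as A3 on the A clarinet, so concert pitches are written a minor third up.
G4 → Bb4
F#5 → A5
F4 → Ab4
Gb4 → Bbb4
C#5 → E5
F5 → Ab5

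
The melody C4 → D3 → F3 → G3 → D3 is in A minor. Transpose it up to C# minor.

E4 F#3 A3 B3 F#3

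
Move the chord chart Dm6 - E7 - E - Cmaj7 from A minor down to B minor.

A minor down to B minor is a minor seventh; each chord root moves by that interval while the quality stays the same.
Dm6: root D down a minor seventh → E, giving Em6.
E7: root E down a minor seventh → F#, giving F#7.
E: root E down a minor seventh → F#, giving F#.
Cmaj7: root C down a minor seventh → D, giving Dmaj7.

Em6 F#7 F# Dmaj7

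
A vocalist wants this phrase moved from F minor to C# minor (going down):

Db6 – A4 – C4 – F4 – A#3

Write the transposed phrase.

A5 E#4 G#3 C#4 E##3

From F down to C# is a diminished fourth; apply that to each pitch.
Db6 becomes A5
A4 becomes E#4
C4 becomes G#3
F4 becomes C#4
A#3 becomes E##3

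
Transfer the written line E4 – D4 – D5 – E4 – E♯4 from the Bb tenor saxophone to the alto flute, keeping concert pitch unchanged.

G3 F3 F4 G3 G#3

First find concert pitch: the Bb tenor saxophone sounds a major ninth below written, so E4 D4 D5 E4 E♯4 sounds D3 C3 C4 D3 D#3.
Then write for alto flute: it sounds a perfect fourth below written, so the part must be a perfect fourth above concert.
D3 → G3
C3 → F3
C4 → F4
D3 → G3
D#3 → G#3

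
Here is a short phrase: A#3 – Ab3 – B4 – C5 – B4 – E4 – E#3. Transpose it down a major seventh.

B2 Bbb2 C4 Db4 C4 F3 F#2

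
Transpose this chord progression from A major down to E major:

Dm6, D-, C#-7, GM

Am6 A- G#-7 DM

A major down to E major is a perfect fourth; each chord root moves by that interval while the quality stays the same.
Dm6: root D down a perfect fourth → A, giving Am6.
D-: root D down a perfect fourth → A, giving A-.
C#-7: root C# down a perfect fourth → G#, giving G#-7.
GM: root G down a perfect fourth → D, giving DM.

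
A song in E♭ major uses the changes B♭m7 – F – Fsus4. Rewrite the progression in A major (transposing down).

Em7 B Bsus4

E♭ major down to A major is a diminished fifth; each chord root moves by that interval while the quality stays the same.
B♭m7: root B♭ down a diminished fifth → E, giving Em7.
F: root F down a diminished fifth → B, giving B.
Fsus4: root F down a diminished fifth → B, giving Bsus4.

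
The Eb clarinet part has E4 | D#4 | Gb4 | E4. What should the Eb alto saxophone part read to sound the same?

First find concert pitch: the Eb clarinet sounds a minor third above written, so E4 D#4 Gb4 E4 sounds G4 F#4 Bbb4 G4.
Then write for Eb alto saxophone: it sounds a major sixth below written, so the part must be a major sixth above concert.
G4 → E5
F#4 → D#5
Bbb4 → Gb5
G4 → E5

E5 D#5 Gb5 E5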